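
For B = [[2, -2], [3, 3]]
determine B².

[[-2, -10], [15, 3]]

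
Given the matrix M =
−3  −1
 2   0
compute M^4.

tr M = −3 and det M = 2, so the characteristic polynomial is λ² − (−3)λ + (2) with roots −2 and −1.
Eigenvectors give P = [[−1, −1], [1, 2]] with P⁻¹ = [[−2, −1], [1, 1]], and M = P·diag(−2, −1)·P⁻¹.
Then M^4 = P·diag(16, 1)·P⁻¹ = [[−16, −1], [16, 2]] · [[−2, −1], [1, 1]] = [[31, 15], [−30, −14]].

[[31, 15], [−30, −14]]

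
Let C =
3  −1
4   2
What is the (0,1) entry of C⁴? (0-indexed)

−25

C² = [[5, −5], [20, 0]]
C³ = [[−5, −15], [60, −20]]
C⁴ = [[−75, −25], [100, −100]]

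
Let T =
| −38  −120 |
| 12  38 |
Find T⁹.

tr T = 0 and det T = −4, so the characteristic polynomial is λ² − (0)λ + (−4) with roots 2 and −2.
Eigenvectors give P = [[−3, 10], [1, −3]] with P⁻¹ = [[3, 10], [1, 3]], and T = P·diag(2, −2)·P⁻¹.
Then T⁹ = P·diag(512, −512)·P⁻¹ = [[−1536, −5120], [512, 1536]] · [[3, 10], [1, 3]] = [[−9728, −30720], [3072, 9728]].

[[−9728, −30720], [3072, 9728]]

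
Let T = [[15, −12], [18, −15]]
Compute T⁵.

tr T = 0 and det T = −9, so the characteristic polynomial is λ² − (0)λ + (−9) with roots −3 and 3.
Eigenvectors give P = [[−2, 1], [−3, 1]] with P⁻¹ = [[1, −1], [3, −2]], and T = P·diag(−3, 3)·P⁻¹.
Then T⁵ = P·diag(−243, 243)·P⁻¹ = [[486, 243], [729, 243]] · [[1, −1], [3, −2]] = [[1215, −972], [1458, −1215]].

[[1215, −972], [1458, −1215]]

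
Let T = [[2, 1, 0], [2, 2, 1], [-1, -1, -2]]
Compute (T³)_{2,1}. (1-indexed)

24

T² = [[6, 4, 1], [7, 5, 0], [-2, -1, 3]]
T³ = [[19, 13, 2], [24, 17, 5], [-9, -7, -7]]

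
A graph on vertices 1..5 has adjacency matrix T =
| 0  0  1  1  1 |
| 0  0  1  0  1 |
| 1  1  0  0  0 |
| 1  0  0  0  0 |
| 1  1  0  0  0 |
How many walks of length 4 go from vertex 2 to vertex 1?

10

The number of length-4 walks from vertex 2 to vertex 1 is entry (2,1) of T⁴, where T is the adjacency matrix.
T² = [[3, 2, 0, 0, 0], [2, 2, 0, 0, 0], [0, 0, 2, 1, 2], [0, 0, 1, 1, 1], [0, 0, 2, 1, 2]]
T³ = [[0, 0, 5, 3, 5], [0, 0, 4, 2, 4], [5, 4, 0, 0, 0], [3, 2, 0, 0, 0], [5, 4, 0, 0, 0]]
T⁴ = [[13, 10, 0, 0, 0], [10, 8, 0, 0, 0], [0, 0, 9, 5, 9], [0, 0, 5, 3, 5], [0, 0, 9, 5, 9]]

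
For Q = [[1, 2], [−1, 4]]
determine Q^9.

tr Q = 5 and det Q = 6, so the characteristic polynomial is λ² − (5)λ + (6) with roots 3 and 2.
Eigenvectors give P = [[−1, 2], [−1, 1]] with P⁻¹ = [[1, −2], [1, −1]], and Q = P·diag(3, 2)·P⁻¹.
Then Q^9 = P·diag(19683, 512)·P⁻¹ = [[−19683, 1024], [−19683, 512]] · [[1, −2], [1, −1]] = [[−18659, 38342], [−19171, 38854]].

[[−18659, 38342], [−19171, 38854]]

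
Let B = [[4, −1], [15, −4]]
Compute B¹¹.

B² = I (check: tr B = 0 and det B = −1), so B¹¹ = B since 11 is odd.

[[4, −1], [15, −4]]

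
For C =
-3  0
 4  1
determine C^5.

[[-243, 0], [244, 1]]

tr C = -2 and det C = -3, so the characteristic polynomial is λ² − (-2)λ + (-3) with roots 1 and -3.
Eigenvectors give P = [[0, -1], [1, 1]] with P⁻¹ = [[1, 1], [-1, 0]], and C = P·diag(1, -3)·P⁻¹.
Then C^5 = P·diag(1, -243)·P⁻¹ = [[0, 243], [1, -243]] · [[1, 1], [-1, 0]] = [[-243, 0], [244, 1]].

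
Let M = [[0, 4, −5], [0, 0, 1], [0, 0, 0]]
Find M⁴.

[[0, 0, 0], [0, 0, 0], [0, 0, 0]]

M is strictly triangular, hence nilpotent: M³ = 0, so M⁴ = 0.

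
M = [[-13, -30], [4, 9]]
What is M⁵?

[[-1453, -3630], [484, 1209]]

tr M = -4 and det M = 3, so the characteristic polynomial is λ² − (-4)λ + (3) with roots -1 and -3.
Eigenvectors give P = [[-5, -3], [2, 1]] with P⁻¹ = [[1, 3], [-2, -5]], and M = P·diag(-1, -3)·P⁻¹.
Then M⁵ = P·diag(-1, -243)·P⁻¹ = [[5, 729], [-2, -243]] · [[1, 3], [-2, -5]] = [[-1453, -3630], [484, 1209]].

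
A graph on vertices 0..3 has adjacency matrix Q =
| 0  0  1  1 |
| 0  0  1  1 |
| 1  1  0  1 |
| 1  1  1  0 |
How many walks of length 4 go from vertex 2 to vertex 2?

15

The number of length-4 walks from vertex 2 to vertex 2 is entry (2,2) of Q⁴, where Q is the adjacency matrix.
Q² = [[2, 2, 1, 1], [2, 2, 1, 1], [1, 1, 3, 2], [1, 1, 2, 3]]
Q³ = [[2, 2, 5, 5], [2, 2, 5, 5], [5, 5, 4, 5], [5, 5, 5, 4]]
Q⁴ = [[10, 10, 9, 9], [10, 10, 9, 9], [9, 9, 15, 14], [9, 9, 14, 15]]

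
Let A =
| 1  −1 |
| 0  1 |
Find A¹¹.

[[1, −11], [0, 1]]

A = I + N where N = [[0, −1], [0, 0]] is strictly upper-triangular, so N² = 0.
(I + N)¹¹ = I + 11·N = [[1, −11], [0, 1]].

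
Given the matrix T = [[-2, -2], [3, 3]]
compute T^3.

T² = T (a projection; rank 1, trace 1), so T^3 = T.

[[-2, -2], [3, 3]]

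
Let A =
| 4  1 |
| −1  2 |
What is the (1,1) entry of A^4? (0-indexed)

A^2 = [[15, 6], [−6, 3]]
A^3 = [[54, 27], [−27, 0]]
A^4 = [[189, 108], [−108, −27]]

−27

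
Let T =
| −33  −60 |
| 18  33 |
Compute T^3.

tr T = 0 and det T = −9, so the characteristic polynomial is λ² − (0)λ + (−9) with roots 3 and −3.
Eigenvectors give P = [[5, 2], [−3, −1]] with P⁻¹ = [[−1, −2], [3, 5]], and T = P·diag(3, −3)·P⁻¹.
Then T^3 = P·diag(27, −27)·P⁻¹ = [[135, −54], [−81, 27]] · [[−1, −2], [3, 5]] = [[−297, −540], [162, 297]].

[[−297, −540], [162, 297]]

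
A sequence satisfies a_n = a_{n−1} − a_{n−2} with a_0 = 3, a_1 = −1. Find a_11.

With companion matrix C = [[1, −1], [1, 0]], [a_n, a_{n−1}]ᵀ = C·[a_{n−1}, a_{n−2}]ᵀ, so [a_11, a_10]ᵀ = C¹⁰·[a_1, a_0]ᵀ.
C¹⁰ = [[−1, 1], [−1, 0]], giving [a_11, a_10]ᵀ = [[4], [1]].

4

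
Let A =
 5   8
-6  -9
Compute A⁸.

tr A = -4 and det A = 3, so the characteristic polynomial is λ² − (-4)λ + (3) with roots -3 and -1.
Eigenvectors give P = [[-1, 4], [1, -3]] with P⁻¹ = [[3, 4], [1, 1]], and A = P·diag(-3, -1)·P⁻¹.
Then A⁸ = P·diag(6561, 1)·P⁻¹ = [[-6561, 4], [6561, -3]] · [[3, 4], [1, 1]] = [[-19679, -26240], [19680, 26241]].

[[-19679, -26240], [19680, 26241]]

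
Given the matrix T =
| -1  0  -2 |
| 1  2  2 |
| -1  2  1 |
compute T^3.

T^2 = [[3, -4, 0], [-1, 8, 4], [2, 6, 7]]
T^3 = [[-7, -8, -14], [5, 24, 22], [-3, 26, 15]]

[[-7, -8, -14], [5, 24, 22], [-3, 26, 15]]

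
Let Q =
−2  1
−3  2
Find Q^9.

[[−2, 1], [−3, 2]]

Q² = I (check: tr Q = 0 and det Q = −1), so Q^9 = Q since 9 is odd.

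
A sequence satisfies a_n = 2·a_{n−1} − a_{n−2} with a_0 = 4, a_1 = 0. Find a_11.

With companion matrix Q = [[2, −1], [1, 0]], [a_n, a_{n−1}]ᵀ = Q·[a_{n−1}, a_{n−2}]ᵀ, so [a_11, a_10]ᵀ = Q¹⁰·[a_1, a_0]ᵀ.
Q¹⁰ = [[11, −10], [10, −9]], giving [a_11, a_10]ᵀ = [[−40], [−36]].

−40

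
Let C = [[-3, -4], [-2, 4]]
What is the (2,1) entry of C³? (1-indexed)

-42

C² = [[17, -4], [-2, 24]]
C³ = [[-43, -84], [-42, 104]]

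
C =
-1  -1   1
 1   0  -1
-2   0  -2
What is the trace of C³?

C² = [[-2, 1, -2], [1, -1, 3], [6, 2, 2]]
C³ = [[7, 2, 1], [-8, -1, -4], [-8, -6, 0]]

6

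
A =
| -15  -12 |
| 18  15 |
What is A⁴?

[[81, 0], [0, 81]]

tr A = 0 and det A = -9, so the characteristic polynomial is λ² − (0)λ + (-9) with roots 3 and -3.
Eigenvectors give P = [[-2, -1], [3, 1]] with P⁻¹ = [[1, 1], [-3, -2]], and A = P·diag(3, -3)·P⁻¹.
Then A⁴ = P·diag(81, 81)·P⁻¹ = [[-162, -81], [243, 81]] · [[1, 1], [-3, -2]] = [[81, 0], [0, 81]].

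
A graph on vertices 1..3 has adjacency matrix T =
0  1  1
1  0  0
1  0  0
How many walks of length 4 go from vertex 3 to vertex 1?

The number of length-4 walks from vertex 3 to vertex 1 is entry (3,1) of T^4, where T is the adjacency matrix.
T^2 = [[2, 0, 0], [0, 1, 1], [0, 1, 1]]
T^3 = [[0, 2, 2], [2, 0, 0], [2, 0, 0]]
T^4 = [[4, 0, 0], [0, 2, 2], [0, 2, 2]]

0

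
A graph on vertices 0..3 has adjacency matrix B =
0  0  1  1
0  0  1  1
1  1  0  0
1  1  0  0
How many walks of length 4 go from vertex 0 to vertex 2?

The number of length-4 walks from vertex 0 to vertex 2 is entry (0,2) of B^4, where B is the adjacency matrix.
B^2 = [[2, 2, 0, 0], [2, 2, 0, 0], [0, 0, 2, 2], [0, 0, 2, 2]]
B^3 = [[0, 0, 4, 4], [0, 0, 4, 4], [4, 4, 0, 0], [4, 4, 0, 0]]
B^4 = [[8, 8, 0, 0], [8, 8, 0, 0], [0, 0, 8, 8], [0, 0, 8, 8]]

0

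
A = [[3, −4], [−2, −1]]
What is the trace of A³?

74

A² = [[17, −8], [−4, 9]]
A³ = [[67, −60], [−30, 7]]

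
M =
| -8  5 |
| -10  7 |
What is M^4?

[[146, -65], [130, -49]]

tr M = -1 and det M = -6, so the characteristic polynomial is λ² − (-1)λ + (-6) with roots -3 and 2.
Eigenvectors give P = [[1, -1], [1, -2]] with P⁻¹ = [[2, -1], [1, -1]], and M = P·diag(-3, 2)·P⁻¹.
Then M^4 = P·diag(81, 16)·P⁻¹ = [[81, -16], [81, -32]] · [[2, -1], [1, -1]] = [[146, -65], [130, -49]].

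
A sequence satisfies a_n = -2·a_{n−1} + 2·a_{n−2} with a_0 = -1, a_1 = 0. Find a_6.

-88

With companion matrix A = [[-2, 2], [1, 0]], [a_n, a_{n−1}]ᵀ = A·[a_{n−1}, a_{n−2}]ᵀ, so [a_6, a_5]ᵀ = A⁵·[a_1, a_0]ᵀ.
A⁵ = [[-120, 88], [44, -32]], giving [a_6, a_5]ᵀ = [[-88], [32]].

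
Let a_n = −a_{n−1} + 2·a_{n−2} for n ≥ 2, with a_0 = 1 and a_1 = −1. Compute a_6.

43

With companion matrix T = [[−1, 2], [1, 0]], [a_n, a_{n−1}]ᵀ = T·[a_{n−1}, a_{n−2}]ᵀ, so [a_6, a_5]ᵀ = T⁵·[a_1, a_0]ᵀ.
T⁵ = [[−21, 22], [11, −10]], giving [a_6, a_5]ᵀ = [[43], [−21]].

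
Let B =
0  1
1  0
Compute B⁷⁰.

[[1, 0], [0, 1]]

B² = I (check: tr B = 0 and det B = −1), so B⁷⁰ = I since 70 is even.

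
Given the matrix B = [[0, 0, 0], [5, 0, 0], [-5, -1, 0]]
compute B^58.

[[0, 0, 0], [0, 0, 0], [0, 0, 0]]

B is strictly triangular, hence nilpotent: B^3 = 0, so B^58 = 0.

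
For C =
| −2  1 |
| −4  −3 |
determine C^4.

[[−100, −25], [100, −75]]

C^2 = [[0, −5], [20, 5]]
C^3 = [[20, 15], [−60, 5]]
C^4 = [[−100, −25], [100, −75]]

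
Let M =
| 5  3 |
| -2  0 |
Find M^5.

tr M = 5 and det M = 6, so the characteristic polynomial is λ² − (5)λ + (6) with roots 3 and 2.
Eigenvectors give P = [[3, -1], [-2, 1]] with P⁻¹ = [[1, 1], [2, 3]], and M = P·diag(3, 2)·P⁻¹.
Then M^5 = P·diag(243, 32)·P⁻¹ = [[729, -32], [-486, 32]] · [[1, 1], [2, 3]] = [[665, 633], [-422, -390]].

[[665, 633], [-422, -390]]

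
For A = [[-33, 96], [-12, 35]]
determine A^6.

[[-5823, 17472], [-2184, 6553]]

tr A = 2 and det A = -3, so the characteristic polynomial is λ² − (2)λ + (-3) with roots 3 and -1.
Eigenvectors give P = [[-8, 3], [-3, 1]] with P⁻¹ = [[1, -3], [3, -8]], and A = P·diag(3, -1)·P⁻¹.
Then A^6 = P·diag(729, 1)·P⁻¹ = [[-5832, 3], [-2187, 1]] · [[1, -3], [3, -8]] = [[-5823, 17472], [-2184, 6553]].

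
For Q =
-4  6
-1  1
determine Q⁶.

[[190, -378], [63, -125]]

tr Q = -3 and det Q = 2, so the characteristic polynomial is λ² − (-3)λ + (2) with roots -1 and -2.
Eigenvectors give P = [[-2, 3], [-1, 1]] with P⁻¹ = [[1, -3], [1, -2]], and Q = P·diag(-1, -2)·P⁻¹.
Then Q⁶ = P·diag(1, 64)·P⁻¹ = [[-2, 192], [-1, 64]] · [[1, -3], [1, -2]] = [[190, -378], [63, -125]].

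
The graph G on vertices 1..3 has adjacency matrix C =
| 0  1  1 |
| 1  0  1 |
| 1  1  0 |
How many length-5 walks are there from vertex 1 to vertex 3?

The number of length-5 walks from vertex 1 to vertex 3 is entry (1,3) of C⁵, where C is the adjacency matrix.
C² = [[2, 1, 1], [1, 2, 1], [1, 1, 2]]
C³ = [[2, 3, 3], [3, 2, 3], [3, 3, 2]]
C⁴ = [[6, 5, 5], [5, 6, 5], [5, 5, 6]]
C⁵ = [[10, 11, 11], [11, 10, 11], [11, 11, 10]]

11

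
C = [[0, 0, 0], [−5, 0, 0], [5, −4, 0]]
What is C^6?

[[0, 0, 0], [0, 0, 0], [0, 0, 0]]

C is strictly triangular, hence nilpotent: C^3 = 0, so C^6 = 0.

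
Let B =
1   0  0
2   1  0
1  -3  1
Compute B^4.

[[1, 0, 0], [8, 1, 0], [-32, -12, 1]]

B = I + N where N = [[0, 0, 0], [2, 0, 0], [1, -3, 0]] is strictly lower-triangular, so N^3 = 0.
(I + N)^4 = I + 4·N + 6·N^2 = [[1, 0, 0], [8, 1, 0], [-32, -12, 1]].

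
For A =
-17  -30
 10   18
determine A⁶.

tr A = 1 and det A = -6, so the characteristic polynomial is λ² − (1)λ + (-6) with roots 3 and -2.
Eigenvectors give P = [[-3, -2], [2, 1]] with P⁻¹ = [[1, 2], [-2, -3]], and A = P·diag(3, -2)·P⁻¹.
Then A⁶ = P·diag(729, 64)·P⁻¹ = [[-2187, -128], [1458, 64]] · [[1, 2], [-2, -3]] = [[-1931, -3990], [1330, 2724]].

[[-1931, -3990], [1330, 2724]]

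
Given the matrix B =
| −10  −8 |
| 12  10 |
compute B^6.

tr B = 0 and det B = −4, so the characteristic polynomial is λ² − (0)λ + (−4) with roots 2 and −2.
Eigenvectors give P = [[2, −1], [−3, 1]] with P⁻¹ = [[−1, −1], [−3, −2]], and B = P·diag(2, −2)·P⁻¹.
Then B^6 = P·diag(64, 64)·P⁻¹ = [[128, −64], [−192, 64]] · [[−1, −1], [−3, −2]] = [[64, 0], [0, 64]].

[[64, 0], [0, 64]]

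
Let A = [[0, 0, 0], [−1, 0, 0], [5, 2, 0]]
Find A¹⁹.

A is strictly triangular, hence nilpotent: A³ = 0, so A¹⁹ = 0.

[[0, 0, 0], [0, 0, 0], [0, 0, 0]]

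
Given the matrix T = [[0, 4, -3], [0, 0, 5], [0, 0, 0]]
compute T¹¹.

T is strictly triangular, hence nilpotent: T³ = 0, so T¹¹ = 0.

[[0, 0, 0], [0, 0, 0], [0, 0, 0]]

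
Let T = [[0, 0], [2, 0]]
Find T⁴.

[[0, 0], [0, 0]]

T is strictly triangular, hence nilpotent: T² = 0, so T⁴ = 0.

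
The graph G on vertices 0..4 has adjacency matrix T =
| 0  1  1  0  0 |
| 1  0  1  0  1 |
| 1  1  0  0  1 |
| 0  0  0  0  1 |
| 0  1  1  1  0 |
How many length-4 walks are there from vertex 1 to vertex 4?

10

The number of length-4 walks from vertex 1 to vertex 4 is entry (1,4) of T⁴, where T is the adjacency matrix.
T² = [[2, 1, 1, 0, 2], [1, 3, 2, 1, 1], [1, 2, 3, 1, 1], [0, 1, 1, 1, 0], [2, 1, 1, 0, 3]]
T³ = [[2, 5, 5, 2, 2], [5, 4, 5, 1, 6], [5, 5, 4, 1, 6], [2, 1, 1, 0, 3], [2, 6, 6, 3, 2]]
T⁴ = [[10, 9, 9, 2, 12], [9, 16, 15, 6, 10], [9, 15, 16, 6, 10], [2, 6, 6, 3, 2], [12, 10, 10, 2, 15]]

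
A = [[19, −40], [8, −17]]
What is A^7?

tr A = 2 and det A = −3, so the characteristic polynomial is λ² − (2)λ + (−3) with roots −1 and 3.
Eigenvectors give P = [[2, 5], [1, 2]] with P⁻¹ = [[−2, 5], [1, −2]], and A = P·diag(−1, 3)·P⁻¹.
Then A^7 = P·diag(−1, 2187)·P⁻¹ = [[−2, 10935], [−1, 4374]] · [[−2, 5], [1, −2]] = [[10939, −21880], [4376, −8753]].

[[10939, −21880], [4376, −8753]]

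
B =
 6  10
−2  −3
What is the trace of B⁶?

tr B = 3 and det B = 2, so the characteristic polynomial is λ² − (3)λ + (2) with roots 2 and 1.
Eigenvectors give P = [[−5, −2], [2, 1]] with P⁻¹ = [[−1, −2], [2, 5]], and B = P·diag(2, 1)·P⁻¹.
Then B⁶ = P·diag(64, 1)·P⁻¹ = [[−320, −2], [128, 1]] · [[−1, −2], [2, 5]] = [[316, 630], [−126, −251]].

65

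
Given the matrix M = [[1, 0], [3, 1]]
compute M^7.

M = I + N where N = [[0, 0], [3, 0]] is strictly lower-triangular, so N^2 = 0.
(I + N)^7 = I + 7·N = [[1, 0], [21, 1]].

[[1, 0], [21, 1]]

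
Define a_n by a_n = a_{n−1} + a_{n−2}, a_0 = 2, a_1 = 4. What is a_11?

With companion matrix M = [[1, 1], [1, 0]], [a_n, a_{n−1}]ᵀ = M·[a_{n−1}, a_{n−2}]ᵀ, so [a_11, a_10]ᵀ = M¹⁰·[a_1, a_0]ᵀ.
M¹⁰ = [[89, 55], [55, 34]], giving [a_11, a_10]ᵀ = [[466], [288]].

466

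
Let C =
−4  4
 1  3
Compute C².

[[20, −4], [−1, 13]]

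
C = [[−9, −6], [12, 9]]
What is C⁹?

[[−59049, −39366], [78732, 59049]]

tr C = 0 and det C = −9, so the characteristic polynomial is λ² − (0)λ + (−9) with roots −3 and 3.
Eigenvectors give P = [[−1, −1], [1, 2]] with P⁻¹ = [[−2, −1], [1, 1]], and C = P·diag(−3, 3)·P⁻¹.
Then C⁹ = P·diag(−19683, 19683)·P⁻¹ = [[19683, −19683], [−19683, 39366]] · [[−2, −1], [1, 1]] = [[−59049, −39366], [78732, 59049]].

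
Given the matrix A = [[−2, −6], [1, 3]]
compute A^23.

[[−2, −6], [1, 3]]

A² = A (a projection; rank 1, trace 1), so A^23 = A.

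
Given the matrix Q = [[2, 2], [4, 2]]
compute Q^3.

[[56, 40], [80, 56]]

Q^2 = [[12, 8], [16, 12]]
Q^3 = [[56, 40], [80, 56]]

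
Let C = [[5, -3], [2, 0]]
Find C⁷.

[[6305, -6177], [4118, -3990]]

tr C = 5 and det C = 6, so the characteristic polynomial is λ² − (5)λ + (6) with roots 3 and 2.
Eigenvectors give P = [[3, 1], [2, 1]] with P⁻¹ = [[1, -1], [-2, 3]], and C = P·diag(3, 2)·P⁻¹.
Then C⁷ = P·diag(2187, 128)·P⁻¹ = [[6561, 128], [4374, 128]] · [[1, -1], [-2, 3]] = [[6305, -6177], [4118, -3990]].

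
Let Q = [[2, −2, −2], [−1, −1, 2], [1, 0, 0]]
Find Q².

[[4, −2, −8], [1, 3, 0], [2, −2, −2]]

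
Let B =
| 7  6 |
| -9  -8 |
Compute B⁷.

[[259, 258], [-387, -386]]

tr B = -1 and det B = -2, so the characteristic polynomial is λ² − (-1)λ + (-2) with roots 1 and -2.
Eigenvectors give P = [[-1, -2], [1, 3]] with P⁻¹ = [[-3, -2], [1, 1]], and B = P·diag(1, -2)·P⁻¹.
Then B⁷ = P·diag(1, -128)·P⁻¹ = [[-1, 256], [1, -384]] · [[-3, -2], [1, 1]] = [[259, 258], [-387, -386]].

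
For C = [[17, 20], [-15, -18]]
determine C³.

[[113, 140], [-105, -132]]

tr C = -1 and det C = -6, so the characteristic polynomial is λ² − (-1)λ + (-6) with roots 2 and -3.
Eigenvectors give P = [[4, -1], [-3, 1]] with P⁻¹ = [[1, 1], [3, 4]], and C = P·diag(2, -3)·P⁻¹.
Then C³ = P·diag(8, -27)·P⁻¹ = [[32, 27], [-24, -27]] · [[1, 1], [3, 4]] = [[113, 140], [-105, -132]].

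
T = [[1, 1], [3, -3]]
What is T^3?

[[-2, 10], [30, -42]]

T^2 = [[4, -2], [-6, 12]]
T^3 = [[-2, 10], [30, -42]]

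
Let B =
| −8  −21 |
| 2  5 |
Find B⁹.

[[−3578, −10731], [1022, 3065]]

tr B = −3 and det B = 2, so the characteristic polynomial is λ² − (−3)λ + (2) with roots −1 and −2.
Eigenvectors give P = [[−3, 7], [1, −2]] with P⁻¹ = [[2, 7], [1, 3]], and B = P·diag(−1, −2)·P⁻¹.
Then B⁹ = P·diag(−1, −512)·P⁻¹ = [[3, −3584], [−1, 1024]] · [[2, 7], [1, 3]] = [[−3578, −10731], [1022, 3065]].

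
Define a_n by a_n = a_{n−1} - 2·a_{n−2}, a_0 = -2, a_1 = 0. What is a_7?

With companion matrix T = [[1, -2], [1, 0]], [a_n, a_{n−1}]ᵀ = T·[a_{n−1}, a_{n−2}]ᵀ, so [a_7, a_6]ᵀ = T⁶·[a_1, a_0]ᵀ.
T⁶ = [[7, -10], [5, 2]], giving [a_7, a_6]ᵀ = [[20], [-4]].

20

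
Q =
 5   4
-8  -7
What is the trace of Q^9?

tr Q = -2 and det Q = -3, so the characteristic polynomial is λ² − (-2)λ + (-3) with roots 1 and -3.
Eigenvectors give P = [[-1, -1], [1, 2]] with P⁻¹ = [[-2, -1], [1, 1]], and Q = P·diag(1, -3)·P⁻¹.
Then Q^9 = P·diag(1, -19683)·P⁻¹ = [[-1, 19683], [1, -39366]] · [[-2, -1], [1, 1]] = [[19685, 19684], [-39368, -39367]].

-19682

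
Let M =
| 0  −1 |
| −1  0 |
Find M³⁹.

[[0, −1], [−1, 0]]

M² = I (check: tr M = 0 and det M = −1), so M³⁹ = M since 39 is odd.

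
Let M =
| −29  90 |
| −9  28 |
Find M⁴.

[[151, −450], [45, −134]]

tr M = −1 and det M = −2, so the characteristic polynomial is λ² − (−1)λ + (−2) with roots −2 and 1.
Eigenvectors give P = [[10, 3], [3, 1]] with P⁻¹ = [[1, −3], [−3, 10]], and M = P·diag(−2, 1)·P⁻¹.
Then M⁴ = P·diag(16, 1)·P⁻¹ = [[160, 3], [48, 1]] · [[1, −3], [−3, 10]] = [[151, −450], [45, −134]].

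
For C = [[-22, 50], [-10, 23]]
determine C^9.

[[-81292, 201950], [-40390, 100463]]

tr C = 1 and det C = -6, so the characteristic polynomial is λ² − (1)λ + (-6) with roots -2 and 3.
Eigenvectors give P = [[5, -2], [2, -1]] with P⁻¹ = [[1, -2], [2, -5]], and C = P·diag(-2, 3)·P⁻¹.
Then C^9 = P·diag(-512, 19683)·P⁻¹ = [[-2560, -39366], [-1024, -19683]] · [[1, -2], [2, -5]] = [[-81292, 201950], [-40390, 100463]].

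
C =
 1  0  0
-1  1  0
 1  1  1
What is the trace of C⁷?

3

C = I + N where N = [[0, 0, 0], [-1, 0, 0], [1, 1, 0]] is strictly lower-triangular, so N³ = 0.
(I + N)⁷ = I + 7·N + 21·N² = [[1, 0, 0], [-7, 1, 0], [-14, 7, 1]].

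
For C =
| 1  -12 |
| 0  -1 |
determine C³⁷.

C² = I (check: tr C = 0 and det C = -1), so C³⁷ = C since 37 is odd.

[[1, -12], [0, -1]]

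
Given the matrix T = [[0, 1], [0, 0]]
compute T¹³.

T is strictly triangular, hence nilpotent: T² = 0, so T¹³ = 0.

[[0, 0], [0, 0]]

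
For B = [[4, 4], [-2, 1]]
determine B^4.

B^2 = [[8, 20], [-10, -7]]
B^3 = [[-8, 52], [-26, -47]]
B^4 = [[-136, 20], [-10, -151]]

[[-136, 20], [-10, -151]]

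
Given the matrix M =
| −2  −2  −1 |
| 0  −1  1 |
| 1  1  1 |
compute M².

[[3, 5, −1], [1, 2, 0], [−1, −2, 1]]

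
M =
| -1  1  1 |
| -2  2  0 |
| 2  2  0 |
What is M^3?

M^2 = [[1, 3, -1], [-2, 2, -2], [-6, 6, 2]]
M^3 = [[-9, 5, 1], [-6, -2, -2], [-2, 10, -6]]

[[-9, 5, 1], [-6, -2, -2], [-2, 10, -6]]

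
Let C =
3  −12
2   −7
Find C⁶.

tr C = −4 and det C = 3, so the characteristic polynomial is λ² − (−4)λ + (3) with roots −1 and −3.
Eigenvectors give P = [[3, −2], [1, −1]] with P⁻¹ = [[1, −2], [1, −3]], and C = P·diag(−1, −3)·P⁻¹.
Then C⁶ = P·diag(1, 729)·P⁻¹ = [[3, −1458], [1, −729]] · [[1, −2], [1, −3]] = [[−1455, 4368], [−728, 2185]].

[[−1455, 4368], [−728, 2185]]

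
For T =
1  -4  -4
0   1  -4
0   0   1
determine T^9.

[[1, -36, 540], [0, 1, -36], [0, 0, 1]]

T = I + N where N = [[0, -4, -4], [0, 0, -4], [0, 0, 0]] is strictly upper-triangular, so N^3 = 0.
(I + N)^9 = I + 9·N + 36·N^2 = [[1, -36, 540], [0, 1, -36], [0, 0, 1]].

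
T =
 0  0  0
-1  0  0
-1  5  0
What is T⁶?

T is strictly triangular, hence nilpotent: T³ = 0, so T⁶ = 0.

[[0, 0, 0], [0, 0, 0], [0, 0, 0]]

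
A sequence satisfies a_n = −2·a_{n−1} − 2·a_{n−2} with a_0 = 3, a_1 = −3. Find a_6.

With companion matrix M = [[−2, −2], [1, 0]], [a_n, a_{n−1}]ᵀ = M·[a_{n−1}, a_{n−2}]ᵀ, so [a_6, a_5]ᵀ = M^5·[a_1, a_0]ᵀ.
M^5 = [[8, 8], [−4, 0]], giving [a_6, a_5]ᵀ = [[0], [12]].

0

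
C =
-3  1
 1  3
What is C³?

[[-30, 10], [10, 30]]

C² = [[10, 0], [0, 10]]
C³ = [[-30, 10], [10, 30]]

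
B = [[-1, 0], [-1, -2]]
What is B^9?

[[-1, 0], [-511, -512]]

tr B = -3 and det B = 2, so the characteristic polynomial is λ² − (-3)λ + (2) with roots -1 and -2.
Eigenvectors give P = [[-1, 0], [1, 1]] with P⁻¹ = [[-1, 0], [1, 1]], and B = P·diag(-1, -2)·P⁻¹.
Then B^9 = P·diag(-1, -512)·P⁻¹ = [[1, 0], [-1, -512]] · [[-1, 0], [1, 1]] = [[-1, 0], [-511, -512]].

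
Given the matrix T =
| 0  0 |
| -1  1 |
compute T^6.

[[0, 0], [-1, 1]]

T² = T (a projection; rank 1, trace 1), so T^6 = T.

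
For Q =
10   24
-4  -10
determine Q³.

tr Q = 0 and det Q = -4, so the characteristic polynomial is λ² − (0)λ + (-4) with roots -2 and 2.
Eigenvectors give P = [[-2, 3], [1, -1]] with P⁻¹ = [[1, 3], [1, 2]], and Q = P·diag(-2, 2)·P⁻¹.
Then Q³ = P·diag(-8, 8)·P⁻¹ = [[16, 24], [-8, -8]] · [[1, 3], [1, 2]] = [[40, 96], [-16, -40]].

[[40, 96], [-16, -40]]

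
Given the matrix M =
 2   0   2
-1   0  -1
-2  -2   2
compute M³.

[[-12, -16, 20], [6, 8, -10], [-12, -4, -4]]

M² = [[0, -4, 8], [0, 2, -4], [-6, -4, 2]]
M³ = [[-12, -16, 20], [6, 8, -10], [-12, -4, -4]]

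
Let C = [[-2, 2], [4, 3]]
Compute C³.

[[-16, 30], [60, 59]]

C² = [[12, 2], [4, 17]]
C³ = [[-16, 30], [60, 59]]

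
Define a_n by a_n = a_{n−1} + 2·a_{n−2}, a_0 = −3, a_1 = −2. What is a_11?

−3412

With companion matrix A = [[1, 2], [1, 0]], [a_n, a_{n−1}]ᵀ = A·[a_{n−1}, a_{n−2}]ᵀ, so [a_11, a_10]ᵀ = A¹⁰·[a_1, a_0]ᵀ.
A¹⁰ = [[683, 682], [341, 342]], giving [a_11, a_10]ᵀ = [[−3412], [−1708]].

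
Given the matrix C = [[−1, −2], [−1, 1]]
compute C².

[[3, 0], [0, 3]]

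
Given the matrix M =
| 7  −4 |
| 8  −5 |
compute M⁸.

tr M = 2 and det M = −3, so the characteristic polynomial is λ² − (2)λ + (−3) with roots 3 and −1.
Eigenvectors give P = [[1, −1], [1, −2]] with P⁻¹ = [[2, −1], [1, −1]], and M = P·diag(3, −1)·P⁻¹.
Then M⁸ = P·diag(6561, 1)·P⁻¹ = [[6561, −1], [6561, −2]] · [[2, −1], [1, −1]] = [[13121, −6560], [13120, −6559]].

[[13121, −6560], [13120, −6559]]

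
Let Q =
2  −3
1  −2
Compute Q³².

[[1, 0], [0, 1]]

Q² = I (check: tr Q = 0 and det Q = −1), so Q³² = I since 32 is even.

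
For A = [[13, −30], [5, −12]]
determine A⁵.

tr A = 1 and det A = −6, so the characteristic polynomial is λ² − (1)λ + (−6) with roots 3 and −2.
Eigenvectors give P = [[3, −2], [1, −1]] with P⁻¹ = [[1, −2], [1, −3]], and A = P·diag(3, −2)·P⁻¹.
Then A⁵ = P·diag(243, −32)·P⁻¹ = [[729, 64], [243, 32]] · [[1, −2], [1, −3]] = [[793, −1650], [275, −582]].

[[793, −1650], [275, −582]]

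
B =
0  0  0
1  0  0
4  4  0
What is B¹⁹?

[[0, 0, 0], [0, 0, 0], [0, 0, 0]]

B is strictly triangular, hence nilpotent: B³ = 0, so B¹⁹ = 0.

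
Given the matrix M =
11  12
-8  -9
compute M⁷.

[[6563, 6564], [-4376, -4377]]

tr M = 2 and det M = -3, so the characteristic polynomial is λ² − (2)λ + (-3) with roots -1 and 3.
Eigenvectors give P = [[-1, -3], [1, 2]] with P⁻¹ = [[2, 3], [-1, -1]], and M = P·diag(-1, 3)·P⁻¹.
Then M⁷ = P·diag(-1, 2187)·P⁻¹ = [[1, -6561], [-1, 4374]] · [[2, 3], [-1, -1]] = [[6563, 6564], [-4376, -4377]].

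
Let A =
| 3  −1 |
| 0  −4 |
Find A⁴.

[[81, 25], [0, 256]]

A² = [[9, 1], [0, 16]]
A³ = [[27, −13], [0, −64]]
A⁴ = [[81, 25], [0, 256]]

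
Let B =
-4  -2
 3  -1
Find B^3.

B^2 = [[10, 10], [-15, -5]]
B^3 = [[-10, -30], [45, 35]]

[[-10, -30], [45, 35]]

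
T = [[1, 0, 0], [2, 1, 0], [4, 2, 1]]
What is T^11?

T = I + N where N = [[0, 0, 0], [2, 0, 0], [4, 2, 0]] is strictly lower-triangular, so N^3 = 0.
(I + N)^11 = I + 11·N + 55·N^2 = [[1, 0, 0], [22, 1, 0], [264, 22, 1]].

[[1, 0, 0], [22, 1, 0], [264, 22, 1]]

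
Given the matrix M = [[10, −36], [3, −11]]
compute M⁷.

tr M = −1 and det M = −2, so the characteristic polynomial is λ² − (−1)λ + (−2) with roots −2 and 1.
Eigenvectors give P = [[−3, −4], [−1, −1]] with P⁻¹ = [[1, −4], [−1, 3]], and M = P·diag(−2, 1)·P⁻¹.
Then M⁷ = P·diag(−128, 1)·P⁻¹ = [[384, −4], [128, −1]] · [[1, −4], [−1, 3]] = [[388, −1548], [129, −515]].

[[388, −1548], [129, −515]]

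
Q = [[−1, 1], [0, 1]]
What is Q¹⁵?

Q² = I (check: tr Q = 0 and det Q = −1), so Q¹⁵ = Q since 15 is odd.

[[−1, 1], [0, 1]]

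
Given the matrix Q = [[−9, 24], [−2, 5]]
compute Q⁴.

tr Q = −4 and det Q = 3, so the characteristic polynomial is λ² − (−4)λ + (3) with roots −3 and −1.
Eigenvectors give P = [[−4, 3], [−1, 1]] with P⁻¹ = [[−1, 3], [−1, 4]], and Q = P·diag(−3, −1)·P⁻¹.
Then Q⁴ = P·diag(81, 1)·P⁻¹ = [[−324, 3], [−81, 1]] · [[−1, 3], [−1, 4]] = [[321, −960], [80, −239]].

[[321, −960], [80, −239]]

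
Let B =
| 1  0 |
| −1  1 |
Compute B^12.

[[1, 0], [−12, 1]]

B = I + N where N = [[0, 0], [−1, 0]] is strictly lower-triangular, so N^2 = 0.
(I + N)^12 = I + 12·N = [[1, 0], [−12, 1]].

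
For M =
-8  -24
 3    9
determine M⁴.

M² = M (a projection; rank 1, trace 1), so M⁴ = M.

[[-8, -24], [3, 9]]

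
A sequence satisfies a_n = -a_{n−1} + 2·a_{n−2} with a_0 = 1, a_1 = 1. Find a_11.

1

With companion matrix M = [[-1, 2], [1, 0]], [a_n, a_{n−1}]ᵀ = M·[a_{n−1}, a_{n−2}]ᵀ, so [a_11, a_10]ᵀ = M^10·[a_1, a_0]ᵀ.
M^10 = [[683, -682], [-341, 342]], giving [a_11, a_10]ᵀ = [[1], [1]].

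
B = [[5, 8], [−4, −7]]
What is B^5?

tr B = −2 and det B = −3, so the characteristic polynomial is λ² − (−2)λ + (−3) with roots 1 and −3.
Eigenvectors give P = [[2, 1], [−1, −1]] with P⁻¹ = [[1, 1], [−1, −2]], and B = P·diag(1, −3)·P⁻¹.
Then B^5 = P·diag(1, −243)·P⁻¹ = [[2, −243], [−1, 243]] · [[1, 1], [−1, −2]] = [[245, 488], [−244, −487]].

[[245, 488], [−244, −487]]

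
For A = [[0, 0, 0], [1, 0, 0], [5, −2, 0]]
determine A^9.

A is strictly triangular, hence nilpotent: A^3 = 0, so A^9 = 0.

[[0, 0, 0], [0, 0, 0], [0, 0, 0]]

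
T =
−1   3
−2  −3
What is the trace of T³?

T² = [[−5, −12], [8, 3]]
T³ = [[29, 21], [−14, 15]]

44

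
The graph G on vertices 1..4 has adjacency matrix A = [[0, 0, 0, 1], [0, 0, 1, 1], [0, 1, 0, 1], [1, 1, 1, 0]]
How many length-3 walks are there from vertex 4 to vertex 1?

The number of length-3 walks from vertex 4 to vertex 1 is entry (4,1) of A³, where A is the adjacency matrix.
A² = [[1, 1, 1, 0], [1, 2, 1, 1], [1, 1, 2, 1], [0, 1, 1, 3]]
A³ = [[0, 1, 1, 3], [1, 2, 3, 4], [1, 3, 2, 4], [3, 4, 4, 2]]

3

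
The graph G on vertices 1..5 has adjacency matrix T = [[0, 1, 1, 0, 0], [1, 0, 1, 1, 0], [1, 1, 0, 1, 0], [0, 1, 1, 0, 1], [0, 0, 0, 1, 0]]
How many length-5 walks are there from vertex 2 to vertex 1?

31

The number of length-5 walks from vertex 2 to vertex 1 is entry (2,1) of T^5, where T is the adjacency matrix.
T^2 = [[2, 1, 1, 2, 0], [1, 3, 2, 1, 1], [1, 2, 3, 1, 1], [2, 1, 1, 3, 0], [0, 1, 1, 0, 1]]
T^3 = [[2, 5, 5, 2, 2], [5, 4, 5, 6, 1], [5, 5, 4, 6, 1], [2, 6, 6, 2, 3], [2, 1, 1, 3, 0]]
T^4 = [[10, 9, 9, 12, 2], [9, 16, 15, 10, 6], [9, 15, 16, 10, 6], [12, 10, 10, 15, 2], [2, 6, 6, 2, 3]]
T^5 = [[18, 31, 31, 20, 12], [31, 34, 35, 37, 10], [31, 35, 34, 37, 10], [20, 37, 37, 22, 15], [12, 10, 10, 15, 2]]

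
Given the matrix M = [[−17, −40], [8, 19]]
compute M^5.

[[−977, −2440], [488, 1219]]

tr M = 2 and det M = −3, so the characteristic polynomial is λ² − (2)λ + (−3) with roots 3 and −1.
Eigenvectors give P = [[2, 5], [−1, −2]] with P⁻¹ = [[−2, −5], [1, 2]], and M = P·diag(3, −1)·P⁻¹.
Then M^5 = P·diag(243, −1)·P⁻¹ = [[486, −5], [−243, 2]] · [[−2, −5], [1, 2]] = [[−977, −2440], [488, 1219]].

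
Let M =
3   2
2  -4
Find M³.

[[35, 34], [34, -84]]

M² = [[13, -2], [-2, 20]]
M³ = [[35, 34], [34, -84]]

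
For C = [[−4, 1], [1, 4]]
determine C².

[[17, 0], [0, 17]]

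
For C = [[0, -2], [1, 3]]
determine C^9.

[[-510, -1022], [511, 1023]]

tr C = 3 and det C = 2, so the characteristic polynomial is λ² − (3)λ + (2) with roots 2 and 1.
Eigenvectors give P = [[-1, -2], [1, 1]] with P⁻¹ = [[1, 2], [-1, -1]], and C = P·diag(2, 1)·P⁻¹.
Then C^9 = P·diag(512, 1)·P⁻¹ = [[-512, -2], [512, 1]] · [[1, 2], [-1, -1]] = [[-510, -1022], [511, 1023]].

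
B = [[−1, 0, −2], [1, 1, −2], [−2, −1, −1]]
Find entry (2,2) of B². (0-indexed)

7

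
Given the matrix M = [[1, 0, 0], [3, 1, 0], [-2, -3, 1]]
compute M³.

M = I + N where N = [[0, 0, 0], [3, 0, 0], [-2, -3, 0]] is strictly lower-triangular, so N³ = 0.
(I + N)³ = I + 3·N + 3·N² = [[1, 0, 0], [9, 1, 0], [-33, -9, 1]].

[[1, 0, 0], [9, 1, 0], [-33, -9, 1]]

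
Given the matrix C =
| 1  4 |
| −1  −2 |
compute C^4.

[[5, 12], [−3, −4]]

C^2 = [[−3, −4], [1, 0]]
C^3 = [[1, −4], [1, 4]]
C^4 = [[5, 12], [−3, −4]]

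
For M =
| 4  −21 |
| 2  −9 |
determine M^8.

[[−37574, 132405], [−12610, 44391]]

tr M = −5 and det M = 6, so the characteristic polynomial is λ² − (−5)λ + (6) with roots −3 and −2.
Eigenvectors give P = [[3, 7], [1, 2]] with P⁻¹ = [[−2, 7], [1, −3]], and M = P·diag(−3, −2)·P⁻¹.
Then M^8 = P·diag(6561, 256)·P⁻¹ = [[19683, 1792], [6561, 512]] · [[−2, 7], [1, −3]] = [[−37574, 132405], [−12610, 44391]].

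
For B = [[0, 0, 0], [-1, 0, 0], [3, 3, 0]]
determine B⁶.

[[0, 0, 0], [0, 0, 0], [0, 0, 0]]

B is strictly triangular, hence nilpotent: B³ = 0, so B⁶ = 0.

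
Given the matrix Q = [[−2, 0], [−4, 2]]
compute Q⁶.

[[64, 0], [0, 64]]

tr Q = 0 and det Q = −4, so the characteristic polynomial is λ² − (0)λ + (−4) with roots 2 and −2.
Eigenvectors give P = [[0, 1], [−1, 1]] with P⁻¹ = [[1, −1], [1, 0]], and Q = P·diag(2, −2)·P⁻¹.
Then Q⁶ = P·diag(64, 64)·P⁻¹ = [[0, 64], [−64, 64]] · [[1, −1], [1, 0]] = [[64, 0], [0, 64]].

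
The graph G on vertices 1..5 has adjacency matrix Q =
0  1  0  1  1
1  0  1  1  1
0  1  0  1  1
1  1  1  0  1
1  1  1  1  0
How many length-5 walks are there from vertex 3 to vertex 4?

The number of length-5 walks from vertex 3 to vertex 4 is entry (3,4) of Q^5, where Q is the adjacency matrix.
Q^2 = [[3, 2, 3, 2, 2], [2, 4, 2, 3, 3], [3, 2, 3, 2, 2], [2, 3, 2, 4, 3], [2, 3, 2, 3, 4]]
Q^3 = [[6, 10, 6, 10, 10], [10, 10, 10, 11, 11], [6, 10, 6, 10, 10], [10, 11, 10, 10, 11], [10, 11, 10, 11, 10]]
Q^4 = [[30, 32, 30, 32, 32], [32, 42, 32, 41, 41], [30, 32, 30, 32, 32], [32, 41, 32, 42, 41], [32, 41, 32, 41, 42]]
Q^5 = [[96, 124, 96, 124, 124], [124, 146, 124, 147, 147], [96, 124, 96, 124, 124], [124, 147, 124, 146, 147], [124, 147, 124, 147, 146]]

124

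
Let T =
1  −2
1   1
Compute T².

[[−1, −4], [2, −1]]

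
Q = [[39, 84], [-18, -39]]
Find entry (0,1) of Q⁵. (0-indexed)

tr Q = 0 and det Q = -9, so the characteristic polynomial is λ² − (0)λ + (-9) with roots 3 and -3.
Eigenvectors give P = [[7, -2], [-3, 1]] with P⁻¹ = [[1, 2], [3, 7]], and Q = P·diag(3, -3)·P⁻¹.
Then Q⁵ = P·diag(243, -243)·P⁻¹ = [[1701, 486], [-729, -243]] · [[1, 2], [3, 7]] = [[3159, 6804], [-1458, -3159]].

6804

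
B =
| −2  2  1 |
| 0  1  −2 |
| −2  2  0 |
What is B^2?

[[2, 0, −6], [4, −3, −2], [4, −2, −6]]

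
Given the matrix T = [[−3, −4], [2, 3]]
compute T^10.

T² = I (check: tr T = 0 and det T = −1), so T^10 = I since 10 is even.

[[1, 0], [0, 1]]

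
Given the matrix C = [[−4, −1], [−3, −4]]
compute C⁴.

[[553, 304], [912, 553]]

C² = [[19, 8], [24, 19]]
C³ = [[−100, −51], [−153, −100]]
C⁴ = [[553, 304], [912, 553]]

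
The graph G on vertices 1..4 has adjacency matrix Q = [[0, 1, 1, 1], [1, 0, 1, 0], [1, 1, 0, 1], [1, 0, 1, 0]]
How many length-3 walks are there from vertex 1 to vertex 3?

The number of length-3 walks from vertex 1 to vertex 3 is entry (1,3) of Q³, where Q is the adjacency matrix.
Q² = [[3, 1, 2, 1], [1, 2, 1, 2], [2, 1, 3, 1], [1, 2, 1, 2]]
Q³ = [[4, 5, 5, 5], [5, 2, 5, 2], [5, 5, 4, 5], [5, 2, 5, 2]]

5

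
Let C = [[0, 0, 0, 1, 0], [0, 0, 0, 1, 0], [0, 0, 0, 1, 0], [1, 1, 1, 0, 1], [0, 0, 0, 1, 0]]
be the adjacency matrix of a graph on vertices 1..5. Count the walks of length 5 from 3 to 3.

0

The number of length-5 walks from vertex 3 to vertex 3 is entry (3,3) of C^5, where C is the adjacency matrix.
C^2 = [[1, 1, 1, 0, 1], [1, 1, 1, 0, 1], [1, 1, 1, 0, 1], [0, 0, 0, 4, 0], [1, 1, 1, 0, 1]]
C^3 = [[0, 0, 0, 4, 0], [0, 0, 0, 4, 0], [0, 0, 0, 4, 0], [4, 4, 4, 0, 4], [0, 0, 0, 4, 0]]
C^4 = [[4, 4, 4, 0, 4], [4, 4, 4, 0, 4], [4, 4, 4, 0, 4], [0, 0, 0, 16, 0], [4, 4, 4, 0, 4]]
C^5 = [[0, 0, 0, 16, 0], [0, 0, 0, 16, 0], [0, 0, 0, 16, 0], [16, 16, 16, 0, 16], [0, 0, 0, 16, 0]]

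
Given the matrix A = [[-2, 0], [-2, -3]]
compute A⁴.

A² = [[4, 0], [10, 9]]
A³ = [[-8, 0], [-38, -27]]
A⁴ = [[16, 0], [130, 81]]

[[16, 0], [130, 81]]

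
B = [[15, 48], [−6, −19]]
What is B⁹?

tr B = −4 and det B = 3, so the characteristic polynomial is λ² − (−4)λ + (3) with roots −1 and −3.
Eigenvectors give P = [[3, −8], [−1, 3]] with P⁻¹ = [[3, 8], [1, 3]], and B = P·diag(−1, −3)·P⁻¹.
Then B⁹ = P·diag(−1, −19683)·P⁻¹ = [[−3, 157464], [1, −59049]] · [[3, 8], [1, 3]] = [[157455, 472368], [−59046, −177139]].

[[157455, 472368], [−59046, −177139]]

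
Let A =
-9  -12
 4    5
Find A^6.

[[2913, 4368], [-1456, -2183]]

tr A = -4 and det A = 3, so the characteristic polynomial is λ² − (-4)λ + (3) with roots -3 and -1.
Eigenvectors give P = [[2, 3], [-1, -2]] with P⁻¹ = [[2, 3], [-1, -2]], and A = P·diag(-3, -1)·P⁻¹.
Then A^6 = P·diag(729, 1)·P⁻¹ = [[1458, 3], [-729, -2]] · [[2, 3], [-1, -2]] = [[2913, 4368], [-1456, -2183]].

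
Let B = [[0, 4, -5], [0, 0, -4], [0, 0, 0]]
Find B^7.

[[0, 0, 0], [0, 0, 0], [0, 0, 0]]

B is strictly triangular, hence nilpotent: B^3 = 0, so B^7 = 0.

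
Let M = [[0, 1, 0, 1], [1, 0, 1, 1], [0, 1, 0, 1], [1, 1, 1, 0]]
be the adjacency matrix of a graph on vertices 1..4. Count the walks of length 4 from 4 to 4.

15

The number of length-4 walks from vertex 4 to vertex 4 is entry (4,4) of M⁴, where M is the adjacency matrix.
M² = [[2, 1, 2, 1], [1, 3, 1, 2], [2, 1, 2, 1], [1, 2, 1, 3]]
M³ = [[2, 5, 2, 5], [5, 4, 5, 5], [2, 5, 2, 5], [5, 5, 5, 4]]
M⁴ = [[10, 9, 10, 9], [9, 15, 9, 14], [10, 9, 10, 9], [9, 14, 9, 15]]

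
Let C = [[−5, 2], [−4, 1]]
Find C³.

[[−53, 26], [−52, 25]]

tr C = −4 and det C = 3, so the characteristic polynomial is λ² − (−4)λ + (3) with roots −1 and −3.
Eigenvectors give P = [[−1, 1], [−2, 1]] with P⁻¹ = [[1, −1], [2, −1]], and C = P·diag(−1, −3)·P⁻¹.
Then C³ = P·diag(−1, −27)·P⁻¹ = [[1, −27], [2, −27]] · [[1, −1], [2, −1]] = [[−53, 26], [−52, 25]].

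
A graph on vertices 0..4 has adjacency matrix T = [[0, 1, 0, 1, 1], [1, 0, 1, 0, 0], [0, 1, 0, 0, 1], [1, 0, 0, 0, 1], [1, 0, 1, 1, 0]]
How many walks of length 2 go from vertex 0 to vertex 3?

The number of length-2 walks from vertex 0 to vertex 3 is entry (0,3) of T², where T is the adjacency matrix.
T² = [[3, 0, 2, 1, 1], [0, 2, 0, 1, 2], [2, 0, 2, 1, 0], [1, 1, 1, 2, 1], [1, 2, 0, 1, 3]]

1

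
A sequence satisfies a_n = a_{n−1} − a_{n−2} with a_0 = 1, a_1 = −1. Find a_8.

−2

With companion matrix C = [[1, −1], [1, 0]], [a_n, a_{n−1}]ᵀ = C·[a_{n−1}, a_{n−2}]ᵀ, so [a_8, a_7]ᵀ = C⁷·[a_1, a_0]ᵀ.
C⁷ = [[1, −1], [1, 0]], giving [a_8, a_7]ᵀ = [[−2], [−1]].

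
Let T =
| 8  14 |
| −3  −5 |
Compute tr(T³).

tr T = 3 and det T = 2, so the characteristic polynomial is λ² − (3)λ + (2) with roots 2 and 1.
Eigenvectors give P = [[7, −2], [−3, 1]] with P⁻¹ = [[1, 2], [3, 7]], and T = P·diag(2, 1)·P⁻¹.
Then T³ = P·diag(8, 1)·P⁻¹ = [[56, −2], [−24, 1]] · [[1, 2], [3, 7]] = [[50, 98], [−21, −41]].

9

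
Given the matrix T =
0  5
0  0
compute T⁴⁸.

T is strictly triangular, hence nilpotent: T² = 0, so T⁴⁸ = 0.

[[0, 0], [0, 0]]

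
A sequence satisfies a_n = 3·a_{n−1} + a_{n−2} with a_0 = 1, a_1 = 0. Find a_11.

42837

With companion matrix A = [[3, 1], [1, 0]], [a_n, a_{n−1}]ᵀ = A·[a_{n−1}, a_{n−2}]ᵀ, so [a_11, a_10]ᵀ = A¹⁰·[a_1, a_0]ᵀ.
A¹⁰ = [[141481, 42837], [42837, 12970]], giving [a_11, a_10]ᵀ = [[42837], [12970]].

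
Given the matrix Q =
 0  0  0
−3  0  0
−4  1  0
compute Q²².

Q is strictly triangular, hence nilpotent: Q³ = 0, so Q²² = 0.

[[0, 0, 0], [0, 0, 0], [0, 0, 0]]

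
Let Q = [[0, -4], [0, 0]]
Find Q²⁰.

[[0, 0], [0, 0]]

Q is strictly triangular, hence nilpotent: Q² = 0, so Q²⁰ = 0.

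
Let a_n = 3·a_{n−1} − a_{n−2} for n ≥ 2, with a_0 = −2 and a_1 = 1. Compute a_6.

254

With companion matrix B = [[3, −1], [1, 0]], [a_n, a_{n−1}]ᵀ = B·[a_{n−1}, a_{n−2}]ᵀ, so [a_6, a_5]ᵀ = B⁵·[a_1, a_0]ᵀ.
B⁵ = [[144, −55], [55, −21]], giving [a_6, a_5]ᵀ = [[254], [97]].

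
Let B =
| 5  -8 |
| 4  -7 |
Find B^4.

tr B = -2 and det B = -3, so the characteristic polynomial is λ² − (-2)λ + (-3) with roots 1 and -3.
Eigenvectors give P = [[2, -1], [1, -1]] with P⁻¹ = [[1, -1], [1, -2]], and B = P·diag(1, -3)·P⁻¹.
Then B^4 = P·diag(1, 81)·P⁻¹ = [[2, -81], [1, -81]] · [[1, -1], [1, -2]] = [[-79, 160], [-80, 161]].

[[-79, 160], [-80, 161]]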